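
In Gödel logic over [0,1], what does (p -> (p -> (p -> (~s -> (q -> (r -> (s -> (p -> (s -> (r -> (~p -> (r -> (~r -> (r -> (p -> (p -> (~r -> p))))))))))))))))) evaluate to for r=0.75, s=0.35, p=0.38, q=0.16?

~s: Gödel ¬ of 0.35 = 0 (operand ≠ 0)
~p: Gödel ¬ of 0.38 = 0 (operand ≠ 0)
~r: Gödel ¬ of 0.75 = 0 (operand ≠ 0)
~r: Gödel ¬ of 0.75 = 0 (operand ≠ 0)
(~r -> p): 0 ≤ 0.38, so result = 1
(p -> (~r -> p)): 0.38 ≤ 1, so result = 1
(p -> (p -> (~r -> p))): 0.38 ≤ 1, so result = 1
(r -> (p -> (p -> (~r -> p)))): 0.75 ≤ 1, so result = 1
(~r -> (r -> (p -> (p -> (~r -> p))))): 0 ≤ 1, so result = 1
(r -> (~r -> (r -> (p -> (p -> (~r -> p)))))): 0.75 ≤ 1, so result = 1
(~p -> (r -> (~r -> (r -> (p -> (p -> (~r -> p))))))): 0 ≤ 1, so result = 1
(r -> (~p -> (r -> (~r -> (r -> (p -> (p -> (~r -> p)))))))): 0.75 ≤ 1, so result = 1
(s -> (r -> (~p -> (r -> (~r -> (r -> (p -> (p -> (~r -> p))))))))): 0.35 ≤ 1, so result = 1
(p -> (s -> (r -> (~p -> (r -> (~r -> (r -> (p -> (p -> (~r -> p)))))))))): 0.38 ≤ 1, so result = 1
(s -> (p -> (s -> (r -> (~p -> (r -> (~r -> (r -> (p -> (p -> (~r -> p))))))))))): 0.35 ≤ 1, so result = 1
(r -> (s -> (p -> (s -> (r -> (~p -> (r -> (~r -> (r -> (p -> (p -> (~r -> p)))))))))))): 0.75 ≤ 1, so result = 1
(q -> (r -> (s -> (p -> (s -> (r -> (~p -> (r -> (~r -> (r -> (p -> (p -> (~r -> p))))))))))))): 0.16 ≤ 1, so result = 1
(~s -> (q -> (r -> (s -> (p -> (s -> (r -> (~p -> (r -> (~r -> (r -> (p -> (p -> (~r -> p)))))))))))))): 0 ≤ 1, so result = 1
(p -> (~s -> (q -> (r -> (s -> (p -> (s -> (r -> (~p -> (r -> (~r -> (r -> (p -> (p -> (~r -> p))))))))))))))): 0.38 ≤ 1, so result = 1
(p -> (p -> (~s -> (q -> (r -> (s -> (p -> (s -> (r -> (~p -> (r -> (~r -> (r -> (p -> (p -> (~r -> p)))))))))))))))): 0.38 ≤ 1, so result = 1
(p -> (p -> (p -> (~s -> (q -> (r -> (s -> (p -> (s -> (r -> (~p -> (r -> (~r -> (r -> (p -> (p -> (~r -> p))))))))))))))))): 0.38 ≤ 1, so result = 1

1.00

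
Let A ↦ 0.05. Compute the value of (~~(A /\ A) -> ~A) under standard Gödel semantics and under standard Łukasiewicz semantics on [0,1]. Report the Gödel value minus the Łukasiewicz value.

-1.00

Gödel evaluation:
  (A /\ A) = min(0.05, 0.05) = 0.05
  ~(A /\ A): Gödel ¬ of 0.05 = 0 (operand ≠ 0)
  ~~(A /\ A): Gödel ¬ of 0 = 1 (operand is 0)
  ~A: Gödel ¬ of 0.05 = 0 (operand ≠ 0)
  (~~(A /\ A) -> ~A): 1 > 0, so result = 0
  Gödel value = 0
Łukasiewicz evaluation:
  (A /\ A) = min(0.05, 0.05) = 0.05
  ~(A /\ A): Łukasiewicz ¬ gives 1 − 0.05 = 0.95
  ~~(A /\ A): Łukasiewicz ¬ gives 1 − 0.95 = 0.05
  ~A: Łukasiewicz ¬ gives 1 − 0.05 = 0.95
  (~~(A /\ A) -> ~A): min(1, 1 − 0.05 + 0.95) = 1
  Łukasiewicz value = 1
Difference: 0 − 1 = -1.00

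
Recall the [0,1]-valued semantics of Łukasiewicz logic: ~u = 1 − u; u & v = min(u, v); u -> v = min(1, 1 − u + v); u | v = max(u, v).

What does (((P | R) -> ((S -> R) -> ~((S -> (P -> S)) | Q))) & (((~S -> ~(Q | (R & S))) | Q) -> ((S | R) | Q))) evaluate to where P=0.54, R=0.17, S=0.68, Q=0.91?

0.97

(P | R) = max(0.54, 0.17) = 0.54
(S -> R): min(1, 1 − 0.68 + 0.17) = 0.49
(P -> S): min(1, 1 − 0.54 + 0.68) = 1
(S -> (P -> S)): min(1, 1 − 0.68 + 1) = 1
((S -> (P -> S)) | Q) = max(1, 0.91) = 1
~((S -> (P -> S)) | Q): Łukasiewicz ¬ gives 1 − 1 = 0
((S -> R) -> ~((S -> (P -> S)) | Q)): min(1, 1 − 0.49 + 0) = 0.51
((P | R) -> ((S -> R) -> ~((S -> (P -> S)) | Q))): min(1, 1 − 0.54 + 0.51) = 0.97
~S: Łukasiewicz ¬ gives 1 − 0.68 = 0.32
(R & S) = min(0.17, 0.68) = 0.17
(Q | (R & S)) = max(0.91, 0.17) = 0.91
~(Q | (R & S)): Łukasiewicz ¬ gives 1 − 0.91 = 0.09
(~S -> ~(Q | (R & S))): min(1, 1 − 0.32 + 0.09) = 0.77
((~S -> ~(Q | (R & S))) | Q) = max(0.77, 0.91) = 0.91
(S | R) = max(0.68, 0.17) = 0.68
((S | R) | Q) = max(0.68, 0.91) = 0.91
(((~S -> ~(Q | (R & S))) | Q) -> ((S | R) | Q)): min(1, 1 − 0.91 + 0.91) = 1
(((P | R) -> ((S -> R) -> ~((S -> (P -> S)) | Q))) & (((~S -> ~(Q | (R & S))) | Q) -> ((S | R) | Q))) = min(0.97, 1) = 0.97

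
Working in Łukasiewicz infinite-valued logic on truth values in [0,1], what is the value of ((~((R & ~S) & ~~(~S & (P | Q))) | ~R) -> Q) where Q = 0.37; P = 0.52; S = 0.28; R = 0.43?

~S: Łukasiewicz ¬ gives 1 − 0.28 = 0.72
(R & ~S) = min(0.43, 0.72) = 0.43
~S: Łukasiewicz ¬ gives 1 − 0.28 = 0.72
(P | Q) = max(0.52, 0.37) = 0.52
(~S & (P | Q)) = min(0.72, 0.52) = 0.52
~(~S & (P | Q)): Łukasiewicz ¬ gives 1 − 0.52 = 0.48
~~(~S & (P | Q)): Łukasiewicz ¬ gives 1 − 0.48 = 0.52
((R & ~S) & ~~(~S & (P | Q))) = min(0.43, 0.52) = 0.43
~((R & ~S) & ~~(~S & (P | Q))): Łukasiewicz ¬ gives 1 − 0.43 = 0.57
~R: Łukasiewicz ¬ gives 1 − 0.43 = 0.57
(~((R & ~S) & ~~(~S & (P | Q))) | ~R) = max(0.57, 0.57) = 0.57
((~((R & ~S) & ~~(~S & (P | Q))) | ~R) -> Q): min(1, 1 − 0.57 + 0.37) = 0.8

0.80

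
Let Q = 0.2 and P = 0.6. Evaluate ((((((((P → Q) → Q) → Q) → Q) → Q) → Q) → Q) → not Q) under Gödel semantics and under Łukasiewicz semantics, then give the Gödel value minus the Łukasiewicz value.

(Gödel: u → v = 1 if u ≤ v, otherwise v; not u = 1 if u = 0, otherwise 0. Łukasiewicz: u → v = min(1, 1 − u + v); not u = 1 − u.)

-1.00

Gödel evaluation:
  (P → Q): 0.6 > 0.2, so result = 0.2
  ((P → Q) → Q): 0.2 ≤ 0.2, so result = 1
  (((P → Q) → Q) → Q): 1 > 0.2, so result = 0.2
  ((((P → Q) → Q) → Q) → Q): 0.2 ≤ 0.2, so result = 1
  (((((P → Q) → Q) → Q) → Q) → Q): 1 > 0.2, so result = 0.2
  ((((((P → Q) → Q) → Q) → Q) → Q) → Q): 0.2 ≤ 0.2, so result = 1
  (((((((P → Q) → Q) → Q) → Q) → Q) → Q) → Q): 1 > 0.2, so result = 0.2
  not Q: Gödel ¬ of 0.2 = 0 (operand ≠ 0)
  ((((((((P → Q) → Q) → Q) → Q) → Q) → Q) → Q) → not Q): 0.2 > 0, so result = 0
  Gödel value = 0
Łukasiewicz evaluation:
  (P → Q): min(1, 1 − 0.6 + 0.2) = 0.6
  ((P → Q) → Q): min(1, 1 − 0.6 + 0.2) = 0.6
  (((P → Q) → Q) → Q): min(1, 1 − 0.6 + 0.2) = 0.6
  ((((P → Q) → Q) → Q) → Q): min(1, 1 − 0.6 + 0.2) = 0.6
  (((((P → Q) → Q) → Q) → Q) → Q): min(1, 1 − 0.6 + 0.2) = 0.6
  ((((((P → Q) → Q) → Q) → Q) → Q) → Q): min(1, 1 − 0.6 + 0.2) = 0.6
  (((((((P → Q) → Q) → Q) → Q) → Q) → Q) → Q): min(1, 1 − 0.6 + 0.2) = 0.6
  not Q: Łukasiewicz ¬ gives 1 − 0.2 = 0.8
  ((((((((P → Q) → Q) → Q) → Q) → Q) → Q) → Q) → not Q): min(1, 1 − 0.6 + 0.8) = 1
  Łukasiewicz value = 1
Difference: 0 − 1 = -1.00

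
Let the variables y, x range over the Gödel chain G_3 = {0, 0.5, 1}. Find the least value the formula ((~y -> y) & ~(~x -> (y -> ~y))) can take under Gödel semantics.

The minimum is attained at y = 0, x = 0:
  ~y: Gödel ¬ of 0 = 1 (operand is 0)
  (~y -> y): 1 > 0, so result = 0
  ~x: Gödel ¬ of 0 = 1 (operand is 0)
  ~y: Gödel ¬ of 0 = 1 (operand is 0)
  (y -> ~y): 0 ≤ 1, so result = 1
  (~x -> (y -> ~y)): 1 ≤ 1, so result = 1
  ~(~x -> (y -> ~y)): Gödel ¬ of 1 = 0 (operand ≠ 0)
  ((~y -> y) & ~(~x -> (y -> ~y))) = min(0, 0) = 0
Checking all 9 assignments confirms none give a value below 0.00.

0.00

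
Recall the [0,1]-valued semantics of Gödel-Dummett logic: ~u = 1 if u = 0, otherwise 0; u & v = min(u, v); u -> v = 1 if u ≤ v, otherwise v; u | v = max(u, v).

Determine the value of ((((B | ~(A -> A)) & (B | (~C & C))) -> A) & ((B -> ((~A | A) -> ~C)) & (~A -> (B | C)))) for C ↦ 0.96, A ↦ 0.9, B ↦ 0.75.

0.00

(A -> A): 0.9 ≤ 0.9, so result = 1
~(A -> A): Gödel ¬ of 1 = 0 (operand ≠ 0)
(B | ~(A -> A)) = max(0.75, 0) = 0.75
~C: Gödel ¬ of 0.96 = 0 (operand ≠ 0)
(~C & C) = min(0, 0.96) = 0
(B | (~C & C)) = max(0.75, 0) = 0.75
((B | ~(A -> A)) & (B | (~C & C))) = min(0.75, 0.75) = 0.75
(((B | ~(A -> A)) & (B | (~C & C))) -> A): 0.75 ≤ 0.9, so result = 1
~A: Gödel ¬ of 0.9 = 0 (operand ≠ 0)
(~A | A) = max(0, 0.9) = 0.9
~C: Gödel ¬ of 0.96 = 0 (operand ≠ 0)
((~A | A) -> ~C): 0.9 > 0, so result = 0
(B -> ((~A | A) -> ~C)): 0.75 > 0, so result = 0
~A: Gödel ¬ of 0.9 = 0 (operand ≠ 0)
(B | C) = max(0.75, 0.96) = 0.96
(~A -> (B | C)): 0 ≤ 0.96, so result = 1
((B -> ((~A | A) -> ~C)) & (~A -> (B | C))) = min(0, 1) = 0
((((B | ~(A -> A)) & (B | (~C & C))) -> A) & ((B -> ((~A | A) -> ~C)) & (~A -> (B | C)))) = min(1, 0) = 0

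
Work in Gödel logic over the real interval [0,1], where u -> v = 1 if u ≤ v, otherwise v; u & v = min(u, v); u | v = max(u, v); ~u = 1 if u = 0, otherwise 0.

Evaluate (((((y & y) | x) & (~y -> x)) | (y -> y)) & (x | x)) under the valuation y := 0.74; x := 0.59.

0.59

(y & y) = min(0.74, 0.74) = 0.74
((y & y) | x) = max(0.74, 0.59) = 0.74
~y: Gödel ¬ of 0.74 = 0 (operand ≠ 0)
(~y -> x): 0 ≤ 0.59, so result = 1
(((y & y) | x) & (~y -> x)) = min(0.74, 1) = 0.74
(y -> y): 0.74 ≤ 0.74, so result = 1
((((y & y) | x) & (~y -> x)) | (y -> y)) = max(0.74, 1) = 1
(x | x) = max(0.59, 0.59) = 0.59
(((((y & y) | x) & (~y -> x)) | (y -> y)) & (x | x)) = min(1, 0.59) = 0.59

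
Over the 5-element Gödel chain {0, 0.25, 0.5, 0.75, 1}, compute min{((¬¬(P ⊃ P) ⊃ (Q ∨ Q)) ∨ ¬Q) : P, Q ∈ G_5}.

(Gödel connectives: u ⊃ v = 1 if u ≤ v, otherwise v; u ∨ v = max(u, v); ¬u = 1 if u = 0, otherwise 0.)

The minimum is attained at P = 0, Q = 0.25:
  (P ⊃ P): 0 ≤ 0, so result = 1
  ¬(P ⊃ P): Gödel ¬ of 1 = 0 (operand ≠ 0)
  ¬¬(P ⊃ P): Gödel ¬ of 0 = 1 (operand is 0)
  (Q ∨ Q) = max(0.25, 0.25) = 0.25
  (¬¬(P ⊃ P) ⊃ (Q ∨ Q)): 1 > 0.25, so result = 0.25
  ¬Q: Gödel ¬ of 0.25 = 0 (operand ≠ 0)
  ((¬¬(P ⊃ P) ⊃ (Q ∨ Q)) ∨ ¬Q) = max(0.25, 0) = 0.25
Checking all 25 assignments confirms none give a value below 0.25.

0.25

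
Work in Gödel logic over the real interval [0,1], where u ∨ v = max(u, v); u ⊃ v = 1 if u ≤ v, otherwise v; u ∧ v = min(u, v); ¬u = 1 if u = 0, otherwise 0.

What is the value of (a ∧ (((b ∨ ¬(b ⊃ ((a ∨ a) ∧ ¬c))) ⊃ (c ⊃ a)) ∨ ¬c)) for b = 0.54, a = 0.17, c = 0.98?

(a ∨ a) = max(0.17, 0.17) = 0.17
¬c: Gödel ¬ of 0.98 = 0 (operand ≠ 0)
((a ∨ a) ∧ ¬c) = min(0.17, 0) = 0
(b ⊃ ((a ∨ a) ∧ ¬c)): 0.54 > 0, so result = 0
¬(b ⊃ ((a ∨ a) ∧ ¬c)): Gödel ¬ of 0 = 1 (operand is 0)
(b ∨ ¬(b ⊃ ((a ∨ a) ∧ ¬c))) = max(0.54, 1) = 1
(c ⊃ a): 0.98 > 0.17, so result = 0.17
((b ∨ ¬(b ⊃ ((a ∨ a) ∧ ¬c))) ⊃ (c ⊃ a)): 1 > 0.17, so result = 0.17
¬c: Gödel ¬ of 0.98 = 0 (operand ≠ 0)
(((b ∨ ¬(b ⊃ ((a ∨ a) ∧ ¬c))) ⊃ (c ⊃ a)) ∨ ¬c) = max(0.17, 0) = 0.17
(a ∧ (((b ∨ ¬(b ⊃ ((a ∨ a) ∧ ¬c))) ⊃ (c ⊃ a)) ∨ ¬c)) = min(0.17, 0.17) = 0.17

0.17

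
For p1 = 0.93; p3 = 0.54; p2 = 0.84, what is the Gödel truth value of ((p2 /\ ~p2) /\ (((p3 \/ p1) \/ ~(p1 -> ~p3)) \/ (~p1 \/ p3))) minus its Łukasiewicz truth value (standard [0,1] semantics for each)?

Gödel evaluation:
  ~p2: Gödel ¬ of 0.84 = 0 (operand ≠ 0)
  (p2 /\ ~p2) = min(0.84, 0) = 0
  (p3 \/ p1) = max(0.54, 0.93) = 0.93
  ~p3: Gödel ¬ of 0.54 = 0 (operand ≠ 0)
  (p1 -> ~p3): 0.93 > 0, so result = 0
  ~(p1 -> ~p3): Gödel ¬ of 0 = 1 (operand is 0)
  ((p3 \/ p1) \/ ~(p1 -> ~p3)) = max(0.93, 1) = 1
  ~p1: Gödel ¬ of 0.93 = 0 (operand ≠ 0)
  (~p1 \/ p3) = max(0, 0.54) = 0.54
  (((p3 \/ p1) \/ ~(p1 -> ~p3)) \/ (~p1 \/ p3)) = max(1, 0.54) = 1
  ((p2 /\ ~p2) /\ (((p3 \/ p1) \/ ~(p1 -> ~p3)) \/ (~p1 \/ p3))) = min(0, 1) = 0
  Gödel value = 0
Łukasiewicz evaluation:
  ~p2: Łukasiewicz ¬ gives 1 − 0.84 = 0.16
  (p2 /\ ~p2) = min(0.84, 0.16) = 0.16
  (p3 \/ p1) = max(0.54, 0.93) = 0.93
  ~p3: Łukasiewicz ¬ gives 1 − 0.54 = 0.46
  (p1 -> ~p3): min(1, 1 − 0.93 + 0.46) = 0.53
  ~(p1 -> ~p3): Łukasiewicz ¬ gives 1 − 0.53 = 0.47
  ((p3 \/ p1) \/ ~(p1 -> ~p3)) = max(0.93, 0.47) = 0.93
  ~p1: Łukasiewicz ¬ gives 1 − 0.93 = 0.07
  (~p1 \/ p3) = max(0.07, 0.54) = 0.54
  (((p3 \/ p1) \/ ~(p1 -> ~p3)) \/ (~p1 \/ p3)) = max(0.93, 0.54) = 0.93
  ((p2 /\ ~p2) /\ (((p3 \/ p1) \/ ~(p1 -> ~p3)) \/ (~p1 \/ p3))) = min(0.16, 0.93) = 0.16
  Łukasiewicz value = 0.16
Difference: 0 − 0.16 = -0.16

-0.16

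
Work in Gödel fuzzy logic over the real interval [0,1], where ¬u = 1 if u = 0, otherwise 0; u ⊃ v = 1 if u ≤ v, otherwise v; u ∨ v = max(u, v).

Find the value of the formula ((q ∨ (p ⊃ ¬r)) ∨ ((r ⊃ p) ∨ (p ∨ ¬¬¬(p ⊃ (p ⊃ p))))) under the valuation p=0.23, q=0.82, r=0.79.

¬r: Gödel ¬ of 0.79 = 0 (operand ≠ 0)
(p ⊃ ¬r): 0.23 > 0, so result = 0
(q ∨ (p ⊃ ¬r)) = max(0.82, 0) = 0.82
(r ⊃ p): 0.79 > 0.23, so result = 0.23
(p ⊃ p): 0.23 ≤ 0.23, so result = 1
(p ⊃ (p ⊃ p)): 0.23 ≤ 1, so result = 1
¬(p ⊃ (p ⊃ p)): Gödel ¬ of 1 = 0 (operand ≠ 0)
¬¬(p ⊃ (p ⊃ p)): Gödel ¬ of 0 = 1 (operand is 0)
¬¬¬(p ⊃ (p ⊃ p)): Gödel ¬ of 1 = 0 (operand ≠ 0)
(p ∨ ¬¬¬(p ⊃ (p ⊃ p))) = max(0.23, 0) = 0.23
((r ⊃ p) ∨ (p ∨ ¬¬¬(p ⊃ (p ⊃ p)))) = max(0.23, 0.23) = 0.23
((q ∨ (p ⊃ ¬r)) ∨ ((r ⊃ p) ∨ (p ∨ ¬¬¬(p ⊃ (p ⊃ p))))) = max(0.82, 0.23) = 0.82

0.82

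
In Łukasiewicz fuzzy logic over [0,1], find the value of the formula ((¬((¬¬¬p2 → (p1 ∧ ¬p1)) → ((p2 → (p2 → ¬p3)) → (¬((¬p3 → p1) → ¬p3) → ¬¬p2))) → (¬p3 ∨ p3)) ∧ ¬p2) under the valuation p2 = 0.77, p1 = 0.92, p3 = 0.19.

0.23

¬p2: Łukasiewicz ¬ gives 1 − 0.77 = 0.23
¬¬p2: Łukasiewicz ¬ gives 1 − 0.23 = 0.77
¬¬¬p2: Łukasiewicz ¬ gives 1 − 0.77 = 0.23
¬p1: Łukasiewicz ¬ gives 1 − 0.92 = 0.08
(p1 ∧ ¬p1) = min(0.92, 0.08) = 0.08
(¬¬¬p2 → (p1 ∧ ¬p1)): min(1, 1 − 0.23 + 0.08) = 0.85
¬p3: Łukasiewicz ¬ gives 1 − 0.19 = 0.81
(p2 → ¬p3): min(1, 1 − 0.77 + 0.81) = 1
(p2 → (p2 → ¬p3)): min(1, 1 − 0.77 + 1) = 1
¬p3: Łukasiewicz ¬ gives 1 − 0.19 = 0.81
(¬p3 → p1): min(1, 1 − 0.81 + 0.92) = 1
¬p3: Łukasiewicz ¬ gives 1 − 0.19 = 0.81
((¬p3 → p1) → ¬p3): min(1, 1 − 1 + 0.81) = 0.81
¬((¬p3 → p1) → ¬p3): Łukasiewicz ¬ gives 1 − 0.81 = 0.19
¬p2: Łukasiewicz ¬ gives 1 − 0.77 = 0.23
¬¬p2: Łukasiewicz ¬ gives 1 − 0.23 = 0.77
(¬((¬p3 → p1) → ¬p3) → ¬¬p2): min(1, 1 − 0.19 + 0.77) = 1
((p2 → (p2 → ¬p3)) → (¬((¬p3 → p1) → ¬p3) → ¬¬p2)): min(1, 1 − 1 + 1) = 1
((¬¬¬p2 → (p1 ∧ ¬p1)) → ((p2 → (p2 → ¬p3)) → (¬((¬p3 → p1) → ¬p3) → ¬¬p2))): min(1, 1 − 0.85 + 1) = 1
¬((¬¬¬p2 → (p1 ∧ ¬p1)) → ((p2 → (p2 → ¬p3)) → (¬((¬p3 → p1) → ¬p3) → ¬¬p2))): Łukasiewicz ¬ gives 1 − 1 = 0
¬p3: Łukasiewicz ¬ gives 1 − 0.19 = 0.81
(¬p3 ∨ p3) = max(0.81, 0.19) = 0.81
(¬((¬¬¬p2 → (p1 ∧ ¬p1)) → ((p2 → (p2 → ¬p3)) → (¬((¬p3 → p1) → ¬p3) → ¬¬p2))) → (¬p3 ∨ p3)): min(1, 1 − 0 + 0.81) = 1
¬p2: Łukasiewicz ¬ gives 1 − 0.77 = 0.23
((¬((¬¬¬p2 → (p1 ∧ ¬p1)) → ((p2 → (p2 → ¬p3)) → (¬((¬p3 → p1) → ¬p3) → ¬¬p2))) → (¬p3 ∨ p3)) ∧ ¬p2) = min(1, 0.23) = 0.23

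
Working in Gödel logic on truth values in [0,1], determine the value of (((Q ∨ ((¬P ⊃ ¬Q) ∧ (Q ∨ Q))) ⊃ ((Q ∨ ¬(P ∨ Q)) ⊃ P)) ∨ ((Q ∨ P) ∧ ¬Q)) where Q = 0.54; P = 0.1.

¬P: Gödel ¬ of 0.1 = 0 (operand ≠ 0)
¬Q: Gödel ¬ of 0.54 = 0 (operand ≠ 0)
(¬P ⊃ ¬Q): 0 ≤ 0, so result = 1
(Q ∨ Q) = max(0.54, 0.54) = 0.54
((¬P ⊃ ¬Q) ∧ (Q ∨ Q)) = min(1, 0.54) = 0.54
(Q ∨ ((¬P ⊃ ¬Q) ∧ (Q ∨ Q))) = max(0.54, 0.54) = 0.54
(P ∨ Q) = max(0.1, 0.54) = 0.54
¬(P ∨ Q): Gödel ¬ of 0.54 = 0 (operand ≠ 0)
(Q ∨ ¬(P ∨ Q)) = max(0.54, 0) = 0.54
((Q ∨ ¬(P ∨ Q)) ⊃ P): 0.54 > 0.1, so result = 0.1
((Q ∨ ((¬P ⊃ ¬Q) ∧ (Q ∨ Q))) ⊃ ((Q ∨ ¬(P ∨ Q)) ⊃ P)): 0.54 > 0.1, so result = 0.1
(Q ∨ P) = max(0.54, 0.1) = 0.54
¬Q: Gödel ¬ of 0.54 = 0 (operand ≠ 0)
((Q ∨ P) ∧ ¬Q) = min(0.54, 0) = 0
(((Q ∨ ((¬P ⊃ ¬Q) ∧ (Q ∨ Q))) ⊃ ((Q ∨ ¬(P ∨ Q)) ⊃ P)) ∨ ((Q ∨ P) ∧ ¬Q)) = max(0.1, 0) = 0.1

0.10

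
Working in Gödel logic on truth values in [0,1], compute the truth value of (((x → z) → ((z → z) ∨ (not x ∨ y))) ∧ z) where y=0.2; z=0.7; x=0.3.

0.70

(x → z): 0.3 ≤ 0.7, so result = 1
(z → z): 0.7 ≤ 0.7, so result = 1
not x: Gödel ¬ of 0.3 = 0 (operand ≠ 0)
(not x ∨ y) = max(0, 0.2) = 0.2
((z → z) ∨ (not x ∨ y)) = max(1, 0.2) = 1
((x → z) → ((z → z) ∨ (not x ∨ y))): 1 ≤ 1, so result = 1
(((x → z) → ((z → z) ∨ (not x ∨ y))) ∧ z) = min(1, 0.7) = 0.7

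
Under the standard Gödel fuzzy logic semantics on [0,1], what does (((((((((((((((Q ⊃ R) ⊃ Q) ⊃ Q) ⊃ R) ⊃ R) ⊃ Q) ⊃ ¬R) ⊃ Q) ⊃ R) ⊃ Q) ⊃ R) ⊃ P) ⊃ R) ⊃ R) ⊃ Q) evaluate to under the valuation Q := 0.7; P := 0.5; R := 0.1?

(Q ⊃ R): 0.7 > 0.1, so result = 0.1
((Q ⊃ R) ⊃ Q): 0.1 ≤ 0.7, so result = 1
(((Q ⊃ R) ⊃ Q) ⊃ Q): 1 > 0.7, so result = 0.7
((((Q ⊃ R) ⊃ Q) ⊃ Q) ⊃ R): 0.7 > 0.1, so result = 0.1
(((((Q ⊃ R) ⊃ Q) ⊃ Q) ⊃ R) ⊃ R): 0.1 ≤ 0.1, so result = 1
((((((Q ⊃ R) ⊃ Q) ⊃ Q) ⊃ R) ⊃ R) ⊃ Q): 1 > 0.7, so result = 0.7
¬R: Gödel ¬ of 0.1 = 0 (operand ≠ 0)
(((((((Q ⊃ R) ⊃ Q) ⊃ Q) ⊃ R) ⊃ R) ⊃ Q) ⊃ ¬R): 0.7 > 0, so result = 0
((((((((Q ⊃ R) ⊃ Q) ⊃ Q) ⊃ R) ⊃ R) ⊃ Q) ⊃ ¬R) ⊃ Q): 0 ≤ 0.7, so result = 1
(((((((((Q ⊃ R) ⊃ Q) ⊃ Q) ⊃ R) ⊃ R) ⊃ Q) ⊃ ¬R) ⊃ Q) ⊃ R): 1 > 0.1, so result = 0.1
((((((((((Q ⊃ R) ⊃ Q) ⊃ Q) ⊃ R) ⊃ R) ⊃ Q) ⊃ ¬R) ⊃ Q) ⊃ R) ⊃ Q): 0.1 ≤ 0.7, so result = 1
(((((((((((Q ⊃ R) ⊃ Q) ⊃ Q) ⊃ R) ⊃ R) ⊃ Q) ⊃ ¬R) ⊃ Q) ⊃ R) ⊃ Q) ⊃ R): 1 > 0.1, so result = 0.1
((((((((((((Q ⊃ R) ⊃ Q) ⊃ Q) ⊃ R) ⊃ R) ⊃ Q) ⊃ ¬R) ⊃ Q) ⊃ R) ⊃ Q) ⊃ R) ⊃ P): 0.1 ≤ 0.5, so result = 1
(((((((((((((Q ⊃ R) ⊃ Q) ⊃ Q) ⊃ R) ⊃ R) ⊃ Q) ⊃ ¬R) ⊃ Q) ⊃ R) ⊃ Q) ⊃ R) ⊃ P) ⊃ R): 1 > 0.1, so result = 0.1
((((((((((((((Q ⊃ R) ⊃ Q) ⊃ Q) ⊃ R) ⊃ R) ⊃ Q) ⊃ ¬R) ⊃ Q) ⊃ R) ⊃ Q) ⊃ R) ⊃ P) ⊃ R) ⊃ R): 0.1 ≤ 0.1, so result = 1
(((((((((((((((Q ⊃ R) ⊃ Q) ⊃ Q) ⊃ R) ⊃ R) ⊃ Q) ⊃ ¬R) ⊃ Q) ⊃ R) ⊃ Q) ⊃ R) ⊃ P) ⊃ R) ⊃ R) ⊃ Q): 1 > 0.7, so result = 0.7

0.70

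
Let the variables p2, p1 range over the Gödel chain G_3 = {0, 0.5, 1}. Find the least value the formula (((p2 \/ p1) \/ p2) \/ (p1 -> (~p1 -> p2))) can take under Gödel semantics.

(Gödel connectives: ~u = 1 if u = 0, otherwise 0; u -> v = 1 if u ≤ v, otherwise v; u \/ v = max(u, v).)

Every assignment gives 1. For instance at p2 = 0, p1 = 0:
  (p2 \/ p1) = max(0, 0) = 0
  ((p2 \/ p1) \/ p2) = max(0, 0) = 0
  ~p1: Gödel ¬ of 0 = 1 (operand is 0)
  (~p1 -> p2): 1 > 0, so result = 0
  (p1 -> (~p1 -> p2)): 0 ≤ 0, so result = 1
  (((p2 \/ p1) \/ p2) \/ (p1 -> (~p1 -> p2))) = max(0, 1) = 1
All 9 assignments give value 1 — the formula is a G_3-tautology.

1.00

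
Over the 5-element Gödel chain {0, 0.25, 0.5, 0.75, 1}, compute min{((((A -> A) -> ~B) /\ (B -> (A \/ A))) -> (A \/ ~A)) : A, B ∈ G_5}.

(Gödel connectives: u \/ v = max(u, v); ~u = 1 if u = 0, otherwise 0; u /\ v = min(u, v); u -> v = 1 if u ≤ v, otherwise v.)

The minimum is attained at A = 0.25, B = 0:
  (A -> A): 0.25 ≤ 0.25, so result = 1
  ~B: Gödel ¬ of 0 = 1 (operand is 0)
  ((A -> A) -> ~B): 1 ≤ 1, so result = 1
  (A \/ A) = max(0.25, 0.25) = 0.25
  (B -> (A \/ A)): 0 ≤ 0.25, so result = 1
  (((A -> A) -> ~B) /\ (B -> (A \/ A))) = min(1, 1) = 1
  ~A: Gödel ¬ of 0.25 = 0 (operand ≠ 0)
  (A \/ ~A) = max(0.25, 0) = 0.25
  ((((A -> A) -> ~B) /\ (B -> (A \/ A))) -> (A \/ ~A)): 1 > 0.25, so result = 0.25
Checking all 25 assignments confirms none give a value below 0.25.

0.25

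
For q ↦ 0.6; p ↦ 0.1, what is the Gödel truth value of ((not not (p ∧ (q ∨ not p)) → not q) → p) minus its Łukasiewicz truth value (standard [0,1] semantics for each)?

Gödel evaluation:
  not p: Gödel ¬ of 0.1 = 0 (operand ≠ 0)
  (q ∨ not p) = max(0.6, 0) = 0.6
  (p ∧ (q ∨ not p)) = min(0.1, 0.6) = 0.1
  not (p ∧ (q ∨ not p)): Gödel ¬ of 0.1 = 0 (operand ≠ 0)
  not not (p ∧ (q ∨ not p)): Gödel ¬ of 0 = 1 (operand is 0)
  not q: Gödel ¬ of 0.6 = 0 (operand ≠ 0)
  (not not (p ∧ (q ∨ not p)) → not q): 1 > 0, so result = 0
  ((not not (p ∧ (q ∨ not p)) → not q) → p): 0 ≤ 0.1, so result = 1
  Gödel value = 1
Łukasiewicz evaluation:
  not p: Łukasiewicz ¬ gives 1 − 0.1 = 0.9
  (q ∨ not p) = max(0.6, 0.9) = 0.9
  (p ∧ (q ∨ not p)) = min(0.1, 0.9) = 0.1
  not (p ∧ (q ∨ not p)): Łukasiewicz ¬ gives 1 − 0.1 = 0.9
  not not (p ∧ (q ∨ not p)): Łukasiewicz ¬ gives 1 − 0.9 = 0.1
  not q: Łukasiewicz ¬ gives 1 − 0.6 = 0.4
  (not not (p ∧ (q ∨ not p)) → not q): min(1, 1 − 0.1 + 0.4) = 1
  ((not not (p ∧ (q ∨ not p)) → not q) → p): min(1, 1 − 1 + 0.1) = 0.1
  Łukasiewicz value = 0.1
Difference: 1 − 0.1 = 0.90

0.90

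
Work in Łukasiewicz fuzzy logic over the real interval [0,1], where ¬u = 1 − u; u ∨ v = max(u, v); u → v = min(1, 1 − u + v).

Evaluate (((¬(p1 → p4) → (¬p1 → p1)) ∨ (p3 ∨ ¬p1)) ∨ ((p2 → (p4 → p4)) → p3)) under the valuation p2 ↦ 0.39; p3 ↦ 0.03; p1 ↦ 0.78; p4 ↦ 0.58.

(p1 → p4): min(1, 1 − 0.78 + 0.58) = 0.8
¬(p1 → p4): Łukasiewicz ¬ gives 1 − 0.8 = 0.2
¬p1: Łukasiewicz ¬ gives 1 − 0.78 = 0.22
(¬p1 → p1): min(1, 1 − 0.22 + 0.78) = 1
(¬(p1 → p4) → (¬p1 → p1)): min(1, 1 − 0.2 + 1) = 1
¬p1: Łukasiewicz ¬ gives 1 − 0.78 = 0.22
(p3 ∨ ¬p1) = max(0.03, 0.22) = 0.22
((¬(p1 → p4) → (¬p1 → p1)) ∨ (p3 ∨ ¬p1)) = max(1, 0.22) = 1
(p4 → p4): min(1, 1 − 0.58 + 0.58) = 1
(p2 → (p4 → p4)): min(1, 1 − 0.39 + 1) = 1
((p2 → (p4 → p4)) → p3): min(1, 1 − 1 + 0.03) = 0.03
(((¬(p1 → p4) → (¬p1 → p1)) ∨ (p3 ∨ ¬p1)) ∨ ((p2 → (p4 → p4)) → p3)) = max(1, 0.03) = 1

1.00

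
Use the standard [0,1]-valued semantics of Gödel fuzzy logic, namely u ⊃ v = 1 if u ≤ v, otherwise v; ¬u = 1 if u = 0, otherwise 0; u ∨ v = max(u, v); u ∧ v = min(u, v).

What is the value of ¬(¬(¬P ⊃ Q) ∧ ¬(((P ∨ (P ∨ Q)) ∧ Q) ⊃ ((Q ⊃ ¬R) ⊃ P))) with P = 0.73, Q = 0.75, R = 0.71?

¬P: Gödel ¬ of 0.73 = 0 (operand ≠ 0)
(¬P ⊃ Q): 0 ≤ 0.75, so result = 1
¬(¬P ⊃ Q): Gödel ¬ of 1 = 0 (operand ≠ 0)
(P ∨ Q) = max(0.73, 0.75) = 0.75
(P ∨ (P ∨ Q)) = max(0.73, 0.75) = 0.75
((P ∨ (P ∨ Q)) ∧ Q) = min(0.75, 0.75) = 0.75
¬R: Gödel ¬ of 0.71 = 0 (operand ≠ 0)
(Q ⊃ ¬R): 0.75 > 0, so result = 0
((Q ⊃ ¬R) ⊃ P): 0 ≤ 0.73, so result = 1
(((P ∨ (P ∨ Q)) ∧ Q) ⊃ ((Q ⊃ ¬R) ⊃ P)): 0.75 ≤ 1, so result = 1
¬(((P ∨ (P ∨ Q)) ∧ Q) ⊃ ((Q ⊃ ¬R) ⊃ P)): Gödel ¬ of 1 = 0 (operand ≠ 0)
(¬(¬P ⊃ Q) ∧ ¬(((P ∨ (P ∨ Q)) ∧ Q) ⊃ ((Q ⊃ ¬R) ⊃ P))) = min(0, 0) = 0
¬(¬(¬P ⊃ Q) ∧ ¬(((P ∨ (P ∨ Q)) ∧ Q) ⊃ ((Q ⊃ ¬R) ⊃ P))): Gödel ¬ of 0 = 1 (operand is 0)

1.00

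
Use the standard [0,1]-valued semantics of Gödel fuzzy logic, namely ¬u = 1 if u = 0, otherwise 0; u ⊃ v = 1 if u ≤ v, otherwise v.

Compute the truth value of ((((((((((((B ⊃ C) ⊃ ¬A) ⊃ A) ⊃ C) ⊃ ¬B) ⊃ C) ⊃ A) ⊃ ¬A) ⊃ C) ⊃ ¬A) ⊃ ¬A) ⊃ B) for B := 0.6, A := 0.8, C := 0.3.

(B ⊃ C): 0.6 > 0.3, so result = 0.3
¬A: Gödel ¬ of 0.8 = 0 (operand ≠ 0)
((B ⊃ C) ⊃ ¬A): 0.3 > 0, so result = 0
(((B ⊃ C) ⊃ ¬A) ⊃ A): 0 ≤ 0.8, so result = 1
((((B ⊃ C) ⊃ ¬A) ⊃ A) ⊃ C): 1 > 0.3, so result = 0.3
¬B: Gödel ¬ of 0.6 = 0 (operand ≠ 0)
(((((B ⊃ C) ⊃ ¬A) ⊃ A) ⊃ C) ⊃ ¬B): 0.3 > 0, so result = 0
((((((B ⊃ C) ⊃ ¬A) ⊃ A) ⊃ C) ⊃ ¬B) ⊃ C): 0 ≤ 0.3, so result = 1
(((((((B ⊃ C) ⊃ ¬A) ⊃ A) ⊃ C) ⊃ ¬B) ⊃ C) ⊃ A): 1 > 0.8, so result = 0.8
¬A: Gödel ¬ of 0.8 = 0 (operand ≠ 0)
((((((((B ⊃ C) ⊃ ¬A) ⊃ A) ⊃ C) ⊃ ¬B) ⊃ C) ⊃ A) ⊃ ¬A): 0.8 > 0, so result = 0
(((((((((B ⊃ C) ⊃ ¬A) ⊃ A) ⊃ C) ⊃ ¬B) ⊃ C) ⊃ A) ⊃ ¬A) ⊃ C): 0 ≤ 0.3, so result = 1
¬A: Gödel ¬ of 0.8 = 0 (operand ≠ 0)
((((((((((B ⊃ C) ⊃ ¬A) ⊃ A) ⊃ C) ⊃ ¬B) ⊃ C) ⊃ A) ⊃ ¬A) ⊃ C) ⊃ ¬A): 1 > 0, so result = 0
¬A: Gödel ¬ of 0.8 = 0 (operand ≠ 0)
(((((((((((B ⊃ C) ⊃ ¬A) ⊃ A) ⊃ C) ⊃ ¬B) ⊃ C) ⊃ A) ⊃ ¬A) ⊃ C) ⊃ ¬A) ⊃ ¬A): 0 ≤ 0, so result = 1
((((((((((((B ⊃ C) ⊃ ¬A) ⊃ A) ⊃ C) ⊃ ¬B) ⊃ C) ⊃ A) ⊃ ¬A) ⊃ C) ⊃ ¬A) ⊃ ¬A) ⊃ B): 1 > 0.6, so result = 0.6

0.60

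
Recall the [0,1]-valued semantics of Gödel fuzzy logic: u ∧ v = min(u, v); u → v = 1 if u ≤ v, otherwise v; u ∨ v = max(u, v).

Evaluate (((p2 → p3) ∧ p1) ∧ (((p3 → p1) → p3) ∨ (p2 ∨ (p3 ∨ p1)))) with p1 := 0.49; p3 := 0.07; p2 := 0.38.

0.07

(p2 → p3): 0.38 > 0.07, so result = 0.07
((p2 → p3) ∧ p1) = min(0.07, 0.49) = 0.07
(p3 → p1): 0.07 ≤ 0.49, so result = 1
((p3 → p1) → p3): 1 > 0.07, so result = 0.07
(p3 ∨ p1) = max(0.07, 0.49) = 0.49
(p2 ∨ (p3 ∨ p1)) = max(0.38, 0.49) = 0.49
(((p3 → p1) → p3) ∨ (p2 ∨ (p3 ∨ p1))) = max(0.07, 0.49) = 0.49
(((p2 → p3) ∧ p1) ∧ (((p3 → p1) → p3) ∨ (p2 ∨ (p3 ∨ p1)))) = min(0.07, 0.49) = 0.07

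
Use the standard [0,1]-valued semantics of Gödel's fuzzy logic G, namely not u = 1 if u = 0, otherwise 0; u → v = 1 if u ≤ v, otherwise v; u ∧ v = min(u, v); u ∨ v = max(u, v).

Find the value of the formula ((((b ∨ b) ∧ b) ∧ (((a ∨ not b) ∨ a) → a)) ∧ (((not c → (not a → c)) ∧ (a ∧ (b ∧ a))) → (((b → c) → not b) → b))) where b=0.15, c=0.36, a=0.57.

(b ∨ b) = max(0.15, 0.15) = 0.15
((b ∨ b) ∧ b) = min(0.15, 0.15) = 0.15
not b: Gödel ¬ of 0.15 = 0 (operand ≠ 0)
(a ∨ not b) = max(0.57, 0) = 0.57
((a ∨ not b) ∨ a) = max(0.57, 0.57) = 0.57
(((a ∨ not b) ∨ a) → a): 0.57 ≤ 0.57, so result = 1
(((b ∨ b) ∧ b) ∧ (((a ∨ not b) ∨ a) → a)) = min(0.15, 1) = 0.15
not c: Gödel ¬ of 0.36 = 0 (operand ≠ 0)
not a: Gödel ¬ of 0.57 = 0 (operand ≠ 0)
(not a → c): 0 ≤ 0.36, so result = 1
(not c → (not a → c)): 0 ≤ 1, so result = 1
(b ∧ a) = min(0.15, 0.57) = 0.15
(a ∧ (b ∧ a)) = min(0.57, 0.15) = 0.15
((not c → (not a → c)) ∧ (a ∧ (b ∧ a))) = min(1, 0.15) = 0.15
(b → c): 0.15 ≤ 0.36, so result = 1
not b: Gödel ¬ of 0.15 = 0 (operand ≠ 0)
((b → c) → not b): 1 > 0, so result = 0
(((b → c) → not b) → b): 0 ≤ 0.15, so result = 1
(((not c → (not a → c)) ∧ (a ∧ (b ∧ a))) → (((b → c) → not b) → b)): 0.15 ≤ 1, so result = 1
((((b ∨ b) ∧ b) ∧ (((a ∨ not b) ∨ a) → a)) ∧ (((not c → (not a → c)) ∧ (a ∧ (b ∧ a))) → (((b → c) → not b) → b))) = min(0.15, 1) = 0.15

0.15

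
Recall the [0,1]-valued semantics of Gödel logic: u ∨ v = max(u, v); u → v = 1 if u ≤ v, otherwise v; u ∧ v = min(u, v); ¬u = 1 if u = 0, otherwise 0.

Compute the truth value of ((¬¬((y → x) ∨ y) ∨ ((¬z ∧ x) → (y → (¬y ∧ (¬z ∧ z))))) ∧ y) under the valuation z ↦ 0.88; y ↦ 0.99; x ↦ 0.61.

0.99

(y → x): 0.99 > 0.61, so result = 0.61
((y → x) ∨ y) = max(0.61, 0.99) = 0.99
¬((y → x) ∨ y): Gödel ¬ of 0.99 = 0 (operand ≠ 0)
¬¬((y → x) ∨ y): Gödel ¬ of 0 = 1 (operand is 0)
¬z: Gödel ¬ of 0.88 = 0 (operand ≠ 0)
(¬z ∧ x) = min(0, 0.61) = 0
¬y: Gödel ¬ of 0.99 = 0 (operand ≠ 0)
¬z: Gödel ¬ of 0.88 = 0 (operand ≠ 0)
(¬z ∧ z) = min(0, 0.88) = 0
(¬y ∧ (¬z ∧ z)) = min(0, 0) = 0
(y → (¬y ∧ (¬z ∧ z))): 0.99 > 0, so result = 0
((¬z ∧ x) → (y → (¬y ∧ (¬z ∧ z)))): 0 ≤ 0, so result = 1
(¬¬((y → x) ∨ y) ∨ ((¬z ∧ x) → (y → (¬y ∧ (¬z ∧ z))))) = max(1, 1) = 1
((¬¬((y → x) ∨ y) ∨ ((¬z ∧ x) → (y → (¬y ∧ (¬z ∧ z))))) ∧ y) = min(1, 0.99) = 0.99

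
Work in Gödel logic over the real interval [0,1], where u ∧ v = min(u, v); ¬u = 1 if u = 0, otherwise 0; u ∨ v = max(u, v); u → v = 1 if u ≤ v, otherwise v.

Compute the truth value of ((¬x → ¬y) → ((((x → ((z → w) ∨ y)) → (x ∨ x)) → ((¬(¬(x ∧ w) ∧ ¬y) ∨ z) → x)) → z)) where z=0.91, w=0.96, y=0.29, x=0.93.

¬x: Gödel ¬ of 0.93 = 0 (operand ≠ 0)
¬y: Gödel ¬ of 0.29 = 0 (operand ≠ 0)
(¬x → ¬y): 0 ≤ 0, so result = 1
(z → w): 0.91 ≤ 0.96, so result = 1
((z → w) ∨ y) = max(1, 0.29) = 1
(x → ((z → w) ∨ y)): 0.93 ≤ 1, so result = 1
(x ∨ x) = max(0.93, 0.93) = 0.93
((x → ((z → w) ∨ y)) → (x ∨ x)): 1 > 0.93, so result = 0.93
(x ∧ w) = min(0.93, 0.96) = 0.93
¬(x ∧ w): Gödel ¬ of 0.93 = 0 (operand ≠ 0)
¬y: Gödel ¬ of 0.29 = 0 (operand ≠ 0)
(¬(x ∧ w) ∧ ¬y) = min(0, 0) = 0
¬(¬(x ∧ w) ∧ ¬y): Gödel ¬ of 0 = 1 (operand is 0)
(¬(¬(x ∧ w) ∧ ¬y) ∨ z) = max(1, 0.91) = 1
((¬(¬(x ∧ w) ∧ ¬y) ∨ z) → x): 1 > 0.93, so result = 0.93
(((x → ((z → w) ∨ y)) → (x ∨ x)) → ((¬(¬(x ∧ w) ∧ ¬y) ∨ z) → x)): 0.93 ≤ 0.93, so result = 1
((((x → ((z → w) ∨ y)) → (x ∨ x)) → ((¬(¬(x ∧ w) ∧ ¬y) ∨ z) → x)) → z): 1 > 0.91, so result = 0.91
((¬x → ¬y) → ((((x → ((z → w) ∨ y)) → (x ∨ x)) → ((¬(¬(x ∧ w) ∧ ¬y) ∨ z) → x)) → z)): 1 > 0.91, so result = 0.91

0.91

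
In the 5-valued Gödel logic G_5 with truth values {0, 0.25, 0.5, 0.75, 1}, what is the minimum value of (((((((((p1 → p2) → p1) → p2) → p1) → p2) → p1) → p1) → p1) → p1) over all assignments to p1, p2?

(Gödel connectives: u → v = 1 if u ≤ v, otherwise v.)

The minimum is attained at p1 = 0.25, p2 = 0:
  (p1 → p2): 0.25 > 0, so result = 0
  ((p1 → p2) → p1): 0 ≤ 0.25, so result = 1
  (((p1 → p2) → p1) → p2): 1 > 0, so result = 0
  ((((p1 → p2) → p1) → p2) → p1): 0 ≤ 0.25, so result = 1
  (((((p1 → p2) → p1) → p2) → p1) → p2): 1 > 0, so result = 0
  ((((((p1 → p2) → p1) → p2) → p1) → p2) → p1): 0 ≤ 0.25, so result = 1
  (((((((p1 → p2) → p1) → p2) → p1) → p2) → p1) → p1): 1 > 0.25, so result = 0.25
  ((((((((p1 → p2) → p1) → p2) → p1) → p2) → p1) → p1) → p1): 0.25 ≤ 0.25, so result = 1
  (((((((((p1 → p2) → p1) → p2) → p1) → p2) → p1) → p1) → p1) → p1): 1 > 0.25, so result = 0.25
Checking all 25 assignments confirms none give a value below 0.25.

0.25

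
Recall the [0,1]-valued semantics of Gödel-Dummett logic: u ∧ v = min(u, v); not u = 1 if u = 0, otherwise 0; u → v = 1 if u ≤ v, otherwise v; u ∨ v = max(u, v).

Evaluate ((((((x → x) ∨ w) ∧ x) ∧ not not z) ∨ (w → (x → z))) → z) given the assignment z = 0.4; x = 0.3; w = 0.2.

0.40

(x → x): 0.3 ≤ 0.3, so result = 1
((x → x) ∨ w) = max(1, 0.2) = 1
(((x → x) ∨ w) ∧ x) = min(1, 0.3) = 0.3
not z: Gödel ¬ of 0.4 = 0 (operand ≠ 0)
not not z: Gödel ¬ of 0 = 1 (operand is 0)
((((x → x) ∨ w) ∧ x) ∧ not not z) = min(0.3, 1) = 0.3
(x → z): 0.3 ≤ 0.4, so result = 1
(w → (x → z)): 0.2 ≤ 1, so result = 1
(((((x → x) ∨ w) ∧ x) ∧ not not z) ∨ (w → (x → z))) = max(0.3, 1) = 1
((((((x → x) ∨ w) ∧ x) ∧ not not z) ∨ (w → (x → z))) → z): 1 > 0.4, so result = 0.4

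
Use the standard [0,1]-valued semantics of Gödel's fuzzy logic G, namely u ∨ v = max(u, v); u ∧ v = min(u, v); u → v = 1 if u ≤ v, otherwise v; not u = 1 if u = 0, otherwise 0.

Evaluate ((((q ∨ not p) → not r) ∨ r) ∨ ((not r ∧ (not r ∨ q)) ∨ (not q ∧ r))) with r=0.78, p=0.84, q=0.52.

0.78

not p: Gödel ¬ of 0.84 = 0 (operand ≠ 0)
(q ∨ not p) = max(0.52, 0) = 0.52
not r: Gödel ¬ of 0.78 = 0 (operand ≠ 0)
((q ∨ not p) → not r): 0.52 > 0, so result = 0
(((q ∨ not p) → not r) ∨ r) = max(0, 0.78) = 0.78
not r: Gödel ¬ of 0.78 = 0 (operand ≠ 0)
not r: Gödel ¬ of 0.78 = 0 (operand ≠ 0)
(not r ∨ q) = max(0, 0.52) = 0.52
(not r ∧ (not r ∨ q)) = min(0, 0.52) = 0
not q: Gödel ¬ of 0.52 = 0 (operand ≠ 0)
(not q ∧ r) = min(0, 0.78) = 0
((not r ∧ (not r ∨ q)) ∨ (not q ∧ r)) = max(0, 0) = 0
((((q ∨ not p) → not r) ∨ r) ∨ ((not r ∧ (not r ∨ q)) ∨ (not q ∧ r))) = max(0.78, 0) = 0.78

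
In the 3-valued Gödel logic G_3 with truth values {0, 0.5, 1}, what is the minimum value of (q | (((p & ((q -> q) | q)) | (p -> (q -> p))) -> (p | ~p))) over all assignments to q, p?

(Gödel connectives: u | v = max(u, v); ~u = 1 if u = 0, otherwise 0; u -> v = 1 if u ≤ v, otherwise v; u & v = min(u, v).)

0.50

The minimum is attained at q = 0, p = 0.5:
  (q -> q): 0 ≤ 0, so result = 1
  ((q -> q) | q) = max(1, 0) = 1
  (p & ((q -> q) | q)) = min(0.5, 1) = 0.5
  (q -> p): 0 ≤ 0.5, so result = 1
  (p -> (q -> p)): 0.5 ≤ 1, so result = 1
  ((p & ((q -> q) | q)) | (p -> (q -> p))) = max(0.5, 1) = 1
  ~p: Gödel ¬ of 0.5 = 0 (operand ≠ 0)
  (p | ~p) = max(0.5, 0) = 0.5
  (((p & ((q -> q) | q)) | (p -> (q -> p))) -> (p | ~p)): 1 > 0.5, so result = 0.5
  (q | (((p & ((q -> q) | q)) | (p -> (q -> p))) -> (p | ~p))) = max(0, 0.5) = 0.5
Checking all 9 assignments confirms none give a value below 0.50.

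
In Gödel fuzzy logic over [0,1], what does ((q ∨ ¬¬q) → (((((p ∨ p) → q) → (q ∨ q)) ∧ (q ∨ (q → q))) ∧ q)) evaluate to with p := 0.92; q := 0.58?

¬q: Gödel ¬ of 0.58 = 0 (operand ≠ 0)
¬¬q: Gödel ¬ of 0 = 1 (operand is 0)
(q ∨ ¬¬q) = max(0.58, 1) = 1
(p ∨ p) = max(0.92, 0.92) = 0.92
((p ∨ p) → q): 0.92 > 0.58, so result = 0.58
(q ∨ q) = max(0.58, 0.58) = 0.58
(((p ∨ p) → q) → (q ∨ q)): 0.58 ≤ 0.58, so result = 1
(q → q): 0.58 ≤ 0.58, so result = 1
(q ∨ (q → q)) = max(0.58, 1) = 1
((((p ∨ p) → q) → (q ∨ q)) ∧ (q ∨ (q → q))) = min(1, 1) = 1
(((((p ∨ p) → q) → (q ∨ q)) ∧ (q ∨ (q → q))) ∧ q) = min(1, 0.58) = 0.58
((q ∨ ¬¬q) → (((((p ∨ p) → q) → (q ∨ q)) ∧ (q ∨ (q → q))) ∧ q)): 1 > 0.58, so result = 0.58

0.58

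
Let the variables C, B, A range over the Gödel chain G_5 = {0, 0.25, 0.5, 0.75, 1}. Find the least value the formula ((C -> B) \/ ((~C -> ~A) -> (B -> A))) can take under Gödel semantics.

0.25

The minimum is attained at C = 0.5, B = 0.25, A = 0:
  (C -> B): 0.5 > 0.25, so result = 0.25
  ~C: Gödel ¬ of 0.5 = 0 (operand ≠ 0)
  ~A: Gödel ¬ of 0 = 1 (operand is 0)
  (~C -> ~A): 0 ≤ 1, so result = 1
  (B -> A): 0.25 > 0, so result = 0
  ((~C -> ~A) -> (B -> A)): 1 > 0, so result = 0
  ((C -> B) \/ ((~C -> ~A) -> (B -> A))) = max(0.25, 0) = 0.25
Checking all 125 assignments confirms none give a value below 0.25.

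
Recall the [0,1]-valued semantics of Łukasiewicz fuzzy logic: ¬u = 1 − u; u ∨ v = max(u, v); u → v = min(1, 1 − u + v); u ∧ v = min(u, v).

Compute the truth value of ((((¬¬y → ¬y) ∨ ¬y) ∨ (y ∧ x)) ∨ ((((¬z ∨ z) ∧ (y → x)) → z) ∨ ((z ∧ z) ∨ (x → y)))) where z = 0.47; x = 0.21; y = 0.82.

¬y: Łukasiewicz ¬ gives 1 − 0.82 = 0.18
¬¬y: Łukasiewicz ¬ gives 1 − 0.18 = 0.82
¬y: Łukasiewicz ¬ gives 1 − 0.82 = 0.18
(¬¬y → ¬y): min(1, 1 − 0.82 + 0.18) = 0.36
¬y: Łukasiewicz ¬ gives 1 − 0.82 = 0.18
((¬¬y → ¬y) ∨ ¬y) = max(0.36, 0.18) = 0.36
(y ∧ x) = min(0.82, 0.21) = 0.21
(((¬¬y → ¬y) ∨ ¬y) ∨ (y ∧ x)) = max(0.36, 0.21) = 0.36
¬z: Łukasiewicz ¬ gives 1 − 0.47 = 0.53
(¬z ∨ z) = max(0.53, 0.47) = 0.53
(y → x): min(1, 1 − 0.82 + 0.21) = 0.39
((¬z ∨ z) ∧ (y → x)) = min(0.53, 0.39) = 0.39
(((¬z ∨ z) ∧ (y → x)) → z): min(1, 1 − 0.39 + 0.47) = 1
(z ∧ z) = min(0.47, 0.47) = 0.47
(x → y): min(1, 1 − 0.21 + 0.82) = 1
((z ∧ z) ∨ (x → y)) = max(0.47, 1) = 1
((((¬z ∨ z) ∧ (y → x)) → z) ∨ ((z ∧ z) ∨ (x → y))) = max(1, 1) = 1
((((¬¬y → ¬y) ∨ ¬y) ∨ (y ∧ x)) ∨ ((((¬z ∨ z) ∧ (y → x)) → z) ∨ ((z ∧ z) ∨ (x → y)))) = max(0.36, 1) = 1

1.00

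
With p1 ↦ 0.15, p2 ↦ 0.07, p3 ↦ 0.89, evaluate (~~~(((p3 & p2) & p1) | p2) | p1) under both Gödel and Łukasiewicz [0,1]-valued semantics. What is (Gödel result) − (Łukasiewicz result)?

-0.78

Gödel evaluation:
  (p3 & p2) = min(0.89, 0.07) = 0.07
  ((p3 & p2) & p1) = min(0.07, 0.15) = 0.07
  (((p3 & p2) & p1) | p2) = max(0.07, 0.07) = 0.07
  ~(((p3 & p2) & p1) | p2): Gödel ¬ of 0.07 = 0 (operand ≠ 0)
  ~~(((p3 & p2) & p1) | p2): Gödel ¬ of 0 = 1 (operand is 0)
  ~~~(((p3 & p2) & p1) | p2): Gödel ¬ of 1 = 0 (operand ≠ 0)
  (~~~(((p3 & p2) & p1) | p2) | p1) = max(0, 0.15) = 0.15
  Gödel value = 0.15
Łukasiewicz evaluation:
  (p3 & p2) = min(0.89, 0.07) = 0.07
  ((p3 & p2) & p1) = min(0.07, 0.15) = 0.07
  (((p3 & p2) & p1) | p2) = max(0.07, 0.07) = 0.07
  ~(((p3 & p2) & p1) | p2): Łukasiewicz ¬ gives 1 − 0.07 = 0.93
  ~~(((p3 & p2) & p1) | p2): Łukasiewicz ¬ gives 1 − 0.93 = 0.07
  ~~~(((p3 & p2) & p1) | p2): Łukasiewicz ¬ gives 1 − 0.07 = 0.93
  (~~~(((p3 & p2) & p1) | p2) | p1) = max(0.93, 0.15) = 0.93
  Łukasiewicz value = 0.93
Difference: 0.15 − 0.93 = -0.78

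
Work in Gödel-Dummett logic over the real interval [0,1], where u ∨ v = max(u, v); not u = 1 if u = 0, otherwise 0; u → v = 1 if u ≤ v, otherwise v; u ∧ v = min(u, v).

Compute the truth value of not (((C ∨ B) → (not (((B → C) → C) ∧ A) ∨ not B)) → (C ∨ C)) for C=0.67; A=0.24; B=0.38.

0.00

(C ∨ B) = max(0.67, 0.38) = 0.67
(B → C): 0.38 ≤ 0.67, so result = 1
((B → C) → C): 1 > 0.67, so result = 0.67
(((B → C) → C) ∧ A) = min(0.67, 0.24) = 0.24
not (((B → C) → C) ∧ A): Gödel ¬ of 0.24 = 0 (operand ≠ 0)
not B: Gödel ¬ of 0.38 = 0 (operand ≠ 0)
(not (((B → C) → C) ∧ A) ∨ not B) = max(0, 0) = 0
((C ∨ B) → (not (((B → C) → C) ∧ A) ∨ not B)): 0.67 > 0, so result = 0
(C ∨ C) = max(0.67, 0.67) = 0.67
(((C ∨ B) → (not (((B → C) → C) ∧ A) ∨ not B)) → (C ∨ C)): 0 ≤ 0.67, so result = 1
not (((C ∨ B) → (not (((B → C) → C) ∧ A) ∨ not B)) → (C ∨ C)): Gödel ¬ of 1 = 0 (operand ≠ 0)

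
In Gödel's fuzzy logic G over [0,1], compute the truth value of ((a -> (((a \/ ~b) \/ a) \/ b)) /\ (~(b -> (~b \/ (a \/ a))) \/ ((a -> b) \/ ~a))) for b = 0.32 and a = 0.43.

~b: Gödel ¬ of 0.32 = 0 (operand ≠ 0)
(a \/ ~b) = max(0.43, 0) = 0.43
((a \/ ~b) \/ a) = max(0.43, 0.43) = 0.43
(((a \/ ~b) \/ a) \/ b) = max(0.43, 0.32) = 0.43
(a -> (((a \/ ~b) \/ a) \/ b)): 0.43 ≤ 0.43, so result = 1
~b: Gödel ¬ of 0.32 = 0 (operand ≠ 0)
(a \/ a) = max(0.43, 0.43) = 0.43
(~b \/ (a \/ a)) = max(0, 0.43) = 0.43
(b -> (~b \/ (a \/ a))): 0.32 ≤ 0.43, so result = 1
~(b -> (~b \/ (a \/ a))): Gödel ¬ of 1 = 0 (operand ≠ 0)
(a -> b): 0.43 > 0.32, so result = 0.32
~a: Gödel ¬ of 0.43 = 0 (operand ≠ 0)
((a -> b) \/ ~a) = max(0.32, 0) = 0.32
(~(b -> (~b \/ (a \/ a))) \/ ((a -> b) \/ ~a)) = max(0, 0.32) = 0.32
((a -> (((a \/ ~b) \/ a) \/ b)) /\ (~(b -> (~b \/ (a \/ a))) \/ ((a -> b) \/ ~a))) = min(1, 0.32) = 0.32

0.32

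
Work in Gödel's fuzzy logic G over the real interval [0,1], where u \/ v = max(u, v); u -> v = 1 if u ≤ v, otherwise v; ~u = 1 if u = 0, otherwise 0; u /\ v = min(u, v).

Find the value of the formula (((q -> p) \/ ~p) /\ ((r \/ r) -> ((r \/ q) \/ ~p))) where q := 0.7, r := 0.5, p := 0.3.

(q -> p): 0.7 > 0.3, so result = 0.3
~p: Gödel ¬ of 0.3 = 0 (operand ≠ 0)
((q -> p) \/ ~p) = max(0.3, 0) = 0.3
(r \/ r) = max(0.5, 0.5) = 0.5
(r \/ q) = max(0.5, 0.7) = 0.7
~p: Gödel ¬ of 0.3 = 0 (operand ≠ 0)
((r \/ q) \/ ~p) = max(0.7, 0) = 0.7
((r \/ r) -> ((r \/ q) \/ ~p)): 0.5 ≤ 0.7, so result = 1
(((q -> p) \/ ~p) /\ ((r \/ r) -> ((r \/ q) \/ ~p))) = min(0.3, 1) = 0.3

0.30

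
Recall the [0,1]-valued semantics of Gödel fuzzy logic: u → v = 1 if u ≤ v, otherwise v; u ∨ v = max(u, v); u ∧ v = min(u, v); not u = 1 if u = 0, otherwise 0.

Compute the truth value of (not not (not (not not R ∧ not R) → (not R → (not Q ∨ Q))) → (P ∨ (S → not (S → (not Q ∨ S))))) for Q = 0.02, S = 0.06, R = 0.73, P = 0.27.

0.27

not R: Gödel ¬ of 0.73 = 0 (operand ≠ 0)
not not R: Gödel ¬ of 0 = 1 (operand is 0)
not R: Gödel ¬ of 0.73 = 0 (operand ≠ 0)
(not not R ∧ not R) = min(1, 0) = 0
not (not not R ∧ not R): Gödel ¬ of 0 = 1 (operand is 0)
not R: Gödel ¬ of 0.73 = 0 (operand ≠ 0)
not Q: Gödel ¬ of 0.02 = 0 (operand ≠ 0)
(not Q ∨ Q) = max(0, 0.02) = 0.02
(not R → (not Q ∨ Q)): 0 ≤ 0.02, so result = 1
(not (not not R ∧ not R) → (not R → (not Q ∨ Q))): 1 ≤ 1, so result = 1
not (not (not not R ∧ not R) → (not R → (not Q ∨ Q))): Gödel ¬ of 1 = 0 (operand ≠ 0)
not not (not (not not R ∧ not R) → (not R → (not Q ∨ Q))): Gödel ¬ of 0 = 1 (operand is 0)
not Q: Gödel ¬ of 0.02 = 0 (operand ≠ 0)
(not Q ∨ S) = max(0, 0.06) = 0.06
(S → (not Q ∨ S)): 0.06 ≤ 0.06, so result = 1
not (S → (not Q ∨ S)): Gödel ¬ of 1 = 0 (operand ≠ 0)
(S → not (S → (not Q ∨ S))): 0.06 > 0, so result = 0
(P ∨ (S → not (S → (not Q ∨ S)))) = max(0.27, 0) = 0.27
(not not (not (not not R ∧ not R) → (not R → (not Q ∨ Q))) → (P ∨ (S → not (S → (not Q ∨ S))))): 1 > 0.27, so result = 0.27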